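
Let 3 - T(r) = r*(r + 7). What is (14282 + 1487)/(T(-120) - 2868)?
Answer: -15769/16425 ≈ -0.96006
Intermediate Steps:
T(r) = 3 - r*(7 + r) (T(r) = 3 - r*(r + 7) = 3 - r*(7 + r))
(14282 + 1487)/(T(-120) - 2868) = (14282 + 1487)/((3 - 1*(-120)² - 7*(-120)) - 2868) = 15769/((3 - 1*14400 + 840) - 2868) = 15769/((3 - 14400 + 840) - 2868) = 15769/(-13557 - 2868) = 15769/(-16425) = 15769*(-1/16425) = -15769/16425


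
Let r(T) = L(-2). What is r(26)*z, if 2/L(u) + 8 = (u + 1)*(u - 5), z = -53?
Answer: 106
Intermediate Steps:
L(u) = 2/(-8 + (1 + u)*(-5 + u)) (L(u) = 2/(-8 + (u + 1)*(u - 5)) = 2/(-8 + (1 + u)*(-5 + u)))
r(T) = -2 (r(T) = 2/(-13 + (-2)**2 - 4*(-2)) = 2/(-13 + 4 + 8) = 2/(-1) = 2*(-1) = -2)
r(26)*z = -2*(-53) = 106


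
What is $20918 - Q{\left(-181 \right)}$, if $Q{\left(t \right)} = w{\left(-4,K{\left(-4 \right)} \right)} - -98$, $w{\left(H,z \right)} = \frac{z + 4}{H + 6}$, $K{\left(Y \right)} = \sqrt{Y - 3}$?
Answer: $20818 - \frac{i \sqrt{7}}{2} \approx 20818.0 - 1.3229 i$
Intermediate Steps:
$K{\left(Y \right)} = \sqrt{-3 + Y}$
$w{\left(H,z \right)} = \frac{4 + z}{6 + H}$
$Q{\left(t \right)} = 100 + \frac{i \sqrt{7}}{2}$ ($Q{\left(t \right)} = \frac{4 + \sqrt{-3 - 4}}{6 - 4} - -98 = \frac{4 + \sqrt{-7}}{2} + 98 = \frac{4 + i \sqrt{7}}{2} + 98 = \left(2 + \frac{i \sqrt{7}}{2}\right) + 98 = 100 + \frac{i \sqrt{7}}{2}$)
$20918 - Q{\left(-181 \right)} = 20918 - \left(100 + \frac{i \sqrt{7}}{2}\right) = 20818 - \frac{i \sqrt{7}}{2}$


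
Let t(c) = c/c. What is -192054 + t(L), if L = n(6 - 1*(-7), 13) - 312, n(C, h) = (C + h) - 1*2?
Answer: -192053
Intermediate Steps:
n(C, h) = -2 + C + h (n(C, h) = (C + h) - 2 = -2 + C + h)
L = -288 (L = (-2 + (6 - 1*(-7)) + 13) - 312 = (-2 + (6 + 7) + 13) - 312 = (-2 + 13 + 13) - 312 = 24 - 312 = -288)
t(c) = 1
-192054 + t(L) = -192054 + 1 = -192053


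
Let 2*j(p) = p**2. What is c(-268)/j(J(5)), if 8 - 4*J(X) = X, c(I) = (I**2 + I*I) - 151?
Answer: 4591904/9 ≈ 5.1021e+5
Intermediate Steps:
c(I) = -151 + 2*I**2 (c(I) = (I**2 + I**2) - 151 = 2*I**2 - 151 = -151 + 2*I**2)
J(X) = 2 - X/4
j(p) = p**2/2
c(-268)/j(J(5)) = (-151 + 2*(-268)**2)/(((2 - 1/4*5)**2/2)) = (-151 + 2*71824)/(((2 - 5/4)**2/2)) = (-151 + 143648)/(((3/4)**2/2)) = 143497/(((1/2)*(9/16))) = 143497/(9/32) = 143497*(32/9) = 4591904/9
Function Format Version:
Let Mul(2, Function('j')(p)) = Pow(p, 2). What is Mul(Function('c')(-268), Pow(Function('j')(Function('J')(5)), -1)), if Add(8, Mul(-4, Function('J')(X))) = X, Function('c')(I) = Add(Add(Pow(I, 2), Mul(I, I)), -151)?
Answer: Rational(4591904, 9) ≈ 5.1021e+5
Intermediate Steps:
Function('c')(I) = Add(-151, Mul(2, Pow(I, 2))) (Function('c')(I) = Add(Add(Pow(I, 2), Pow(I, 2)), -151) = Add(Mul(2, Pow(I, 2)), -151) = Add(-151, Mul(2, Pow(I, 2))))
Function('J')(X) = Add(2, Mul(Rational(-1, 4), X))
Function('j')(p) = Mul(Rational(1, 2), Pow(p, 2))
Mul(Function('c')(-268), Pow(Function('j')(Function('J')(5)), -1)) = Mul(Add(-151, Mul(2, Pow(-268, 2))), Pow(Mul(Rational(1, 2), Pow(Add(2, Mul(Rational(-1, 4), 5)), 2)), -1)) = Mul(Add(-151, Mul(2, 71824)), Pow(Mul(Rational(1, 2), Pow(Add(2, Rational(-5, 4)), 2)), -1)) = Mul(Add(-151, 143648), Pow(Mul(Rational(1, 2), Pow(Rational(3, 4), 2)), -1)) = Mul(143497, Pow(Mul(Rational(1, 2), Rational(9, 16)), -1)) = Mul(143497, Pow(Rational(9, 32), -1)) = Mul(143497, Rational(32, 9)) = Rational(4591904, 9)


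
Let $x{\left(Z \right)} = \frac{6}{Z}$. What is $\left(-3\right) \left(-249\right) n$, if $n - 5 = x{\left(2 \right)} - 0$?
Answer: $5976$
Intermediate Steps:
$n = 8$ ($n = 5 + \left(\frac{6}{2} - 0\right) = 5 + \left(6 \cdot \frac{1}{2} + \left(-6 + 6\right)\right) = 5 + \left(3 + 0\right) = 5 + 3 = 8$)
$\left(-3\right) \left(-249\right) n = \left(-3\right) \left(-249\right) 8 = 747 \cdot 8 = 5976$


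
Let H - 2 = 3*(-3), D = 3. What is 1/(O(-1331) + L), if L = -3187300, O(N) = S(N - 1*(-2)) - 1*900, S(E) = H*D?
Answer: -1/3188221 ≈ -3.1365e-7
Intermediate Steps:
H = -7 (H = 2 + 3*(-3) = 2 - 9 = -7)
S(E) = -21 (S(E) = -7*3 = -21)
O(N) = -921 (O(N) = -21 - 1*900 = -21 - 900 = -921)
1/(O(-1331) + L) = 1/(-921 - 3187300) = 1/(-3188221) = -1/3188221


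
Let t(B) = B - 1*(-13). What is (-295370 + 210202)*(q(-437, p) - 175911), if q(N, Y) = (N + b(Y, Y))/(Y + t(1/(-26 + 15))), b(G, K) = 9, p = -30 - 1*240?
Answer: 10592165307200/707 ≈ 1.4982e+10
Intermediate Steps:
p = -270 (p = -30 - 240 = -270)
t(B) = 13 + B (t(B) = B + 13 = 13 + B)
q(N, Y) = (9 + N)/(142/11 + Y) (q(N, Y) = (N + 9)/(Y + (13 + 1/(-26 + 15))) = (9 + N)/(Y + (13 + 1/(-11))) = (9 + N)/(Y + (13 - 1/11)) = (9 + N)/(Y + 142/11) = (9 + N)/(142/11 + Y))
(-295370 + 210202)*(q(-437, p) - 175911) = (-295370 + 210202)*(11*(9 - 437)/(142 + 11*(-270)) - 175911) = -85168*(11*(-428)/(142 - 2970) - 175911) = -85168*(11*(-428)/(-2828) - 175911) = -85168*(11*(-1/2828)*(-428) - 175911) = -85168*(1177/707 - 175911) = -85168*(-124367900/707) = 10592165307200/707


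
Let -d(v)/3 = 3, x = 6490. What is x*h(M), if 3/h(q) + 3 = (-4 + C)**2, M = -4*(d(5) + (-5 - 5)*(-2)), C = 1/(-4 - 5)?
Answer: 788535/563 ≈ 1400.6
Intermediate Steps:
C = -1/9 (C = 1/(-9) = -1/9 ≈ -0.11111)
d(v) = -9 (d(v) = -3*3 = -9)
M = -44 (M = -4*(-9 + (-5 - 5)*(-2)) = -4*(-9 - 10*(-2)) = -4*(-9 + 20) = -4*11 = -44)
h(q) = 243/1126 (h(q) = 3/(-3 + (-4 - 1/9)**2) = 3/(-3 + (-37/9)**2) = 3/(-3 + 1369/81) = 3/(1126/81) = 3*(81/1126) = 243/1126)
x*h(M) = 6490*(243/1126) = 788535/563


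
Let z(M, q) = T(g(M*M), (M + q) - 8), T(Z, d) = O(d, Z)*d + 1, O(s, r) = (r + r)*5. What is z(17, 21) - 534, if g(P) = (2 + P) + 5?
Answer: 88267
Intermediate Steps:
g(P) = 7 + P
O(s, r) = 10*r (O(s, r) = (2*r)*5 = 10*r)
T(Z, d) = 1 + 10*Z*d (T(Z, d) = (10*Z)*d + 1 = 10*Z*d + 1 = 1 + 10*Z*d)
z(M, q) = 1 + 10*(7 + M**2)*(-8 + M + q) (z(M, q) = 1 + 10*(7 + M*M)*((M + q) - 8) = 1 + 10*(7 + M**2)*(-8 + M + q))
z(17, 21) - 534 = (1 + 10*(7 + 17**2)*(-8 + 17 + 21)) - 534 = (1 + 10*(7 + 289)*30) - 534 = (1 + 10*296*30) - 534 = (1 + 88800) - 534 = 88801 - 534 = 88267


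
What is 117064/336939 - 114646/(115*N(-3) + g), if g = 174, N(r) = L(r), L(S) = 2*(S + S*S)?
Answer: -305133263/4155581 ≈ -73.427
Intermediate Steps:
L(S) = 2*S + 2*S² (L(S) = 2*(S + S²) = 2*S + 2*S²)
N(r) = 2*r*(1 + r)
117064/336939 - 114646/(115*N(-3) + g) = 117064/336939 - 114646/(115*(2*(-3)*(1 - 3)) + 174) = 117064*(1/336939) - 114646/(115*(2*(-3)*(-2)) + 174) = 117064/336939 - 114646/(115*12 + 174) = 117064/336939 - 114646/(1380 + 174) = 117064/336939 - 114646/1554 = 117064/336939 - 114646*1/1554 = 117064/336939 - 8189/111 = -305133263/4155581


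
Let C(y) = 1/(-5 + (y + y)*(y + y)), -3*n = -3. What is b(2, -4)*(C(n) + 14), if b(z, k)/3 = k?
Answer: -156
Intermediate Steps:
n = 1 (n = -⅓*(-3) = 1)
b(z, k) = 3*k
C(y) = 1/(-5 + 4*y²) (C(y) = 1/(-5 + (2*y)*(2*y)) = 1/(-5 + 4*y²))
b(2, -4)*(C(n) + 14) = (3*(-4))*(1/(-5 + 4*1²) + 14) = -12*(1/(-5 + 4*1) + 14) = -12*(1/(-5 + 4) + 14) = -12*(1/(-1) + 14) = -12*(-1 + 14) = -12*13 = -156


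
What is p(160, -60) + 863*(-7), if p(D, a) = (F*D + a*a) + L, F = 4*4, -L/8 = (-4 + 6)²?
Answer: 87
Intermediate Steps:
L = -32 (L = -8*(-4 + 6)² = -8*2² = -8*4 = -32)
F = 16
p(D, a) = -32 + a² + 16*D (p(D, a) = (16*D + a*a) - 32 = (16*D + a²) - 32 = (a² + 16*D) - 32 = -32 + a² + 16*D)
p(160, -60) + 863*(-7) = (-32 + (-60)² + 16*160) + 863*(-7) = (-32 + 3600 + 2560) - 6041 = 6128 - 6041 = 87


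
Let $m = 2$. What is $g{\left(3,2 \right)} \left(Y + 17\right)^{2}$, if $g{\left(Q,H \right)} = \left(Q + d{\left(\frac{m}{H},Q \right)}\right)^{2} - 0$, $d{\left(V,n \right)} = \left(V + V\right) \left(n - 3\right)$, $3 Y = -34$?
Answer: $289$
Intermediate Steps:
$Y = - \frac{34}{3}$ ($Y = \frac{1}{3} \left(-34\right) = - \frac{34}{3} \approx -11.333$)
$d{\left(V,n \right)} = 2 V \left(-3 + n\right)$
$g{\left(Q,H \right)} = \left(Q + \frac{4 \left(-3 + Q\right)}{H}\right)^{2}$ ($g{\left(Q,H \right)} = \left(Q + 2 \frac{2}{H} \left(-3 + Q\right)\right)^{2} - 0 = \left(Q + \frac{4 \left(-3 + Q\right)}{H}\right)^{2} + 0 = \left(Q + \frac{4 \left(-3 + Q\right)}{H}\right)^{2}$)
$g{\left(3,2 \right)} \left(Y + 17\right)^{2} = \frac{\left(-12 + 4 \cdot 3 + 2 \cdot 3\right)^{2}}{4} \left(- \frac{34}{3} + 17\right)^{2} = \frac{\left(-12 + 12 + 6\right)^{2}}{4} \left(\frac{17}{3}\right)^{2} = \frac{6^{2}}{4} \cdot \frac{289}{9} = \frac{1}{4} \cdot 36 \cdot \frac{289}{9} = 9 \cdot \frac{289}{9} = 289$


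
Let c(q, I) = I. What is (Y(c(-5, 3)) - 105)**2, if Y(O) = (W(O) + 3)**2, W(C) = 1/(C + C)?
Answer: 11689561/1296 ≈ 9019.7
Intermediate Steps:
W(C) = 1/(2*C)
Y(O) = (3 + 1/(2*O))**2 (Y(O) = (1/(2*O) + 3)**2 = (3 + 1/(2*O))**2)
(Y(c(-5, 3)) - 105)**2 = ((1/4)*(1 + 6*3)**2/3**2 - 105)**2 = ((1/4)*(1/9)*(1 + 18)**2 - 105)**2 = ((1/4)*(1/9)*19**2 - 105)**2 = ((1/4)*(1/9)*361 - 105)**2 = (361/36 - 105)**2 = (-3419/36)**2 = 11689561/1296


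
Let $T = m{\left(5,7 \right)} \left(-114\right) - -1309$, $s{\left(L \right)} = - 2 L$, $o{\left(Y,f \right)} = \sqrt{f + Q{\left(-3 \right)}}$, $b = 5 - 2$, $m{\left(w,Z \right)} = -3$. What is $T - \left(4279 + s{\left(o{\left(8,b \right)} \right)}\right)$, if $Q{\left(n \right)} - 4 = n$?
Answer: $-2624$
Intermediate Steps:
$Q{\left(n \right)} = 4 + n$
$b = 3$ ($b = 5 - 2 = 3$)
$o{\left(Y,f \right)} = \sqrt{1 + f}$ ($o{\left(Y,f \right)} = \sqrt{f + \left(4 - 3\right)} = \sqrt{f + 1} = \sqrt{1 + f}$)
$T = 1651$ ($T = \left(-3\right) \left(-114\right) - -1309 = 342 + 1309 = 1651$)
$T - \left(4279 + s{\left(o{\left(8,b \right)} \right)}\right) = 1651 - \left(4279 - 2 \sqrt{1 + 3}\right) = 1651 - \left(4279 - 2 \sqrt{4}\right) = 1651 - \left(4279 - 4\right) = 1651 - 4275 = -2624$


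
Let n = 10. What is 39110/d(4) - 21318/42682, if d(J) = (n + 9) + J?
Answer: 834401353/490843 ≈ 1699.9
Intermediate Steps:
d(J) = 19 + J (d(J) = (10 + 9) + J = 19 + J)
39110/d(4) - 21318/42682 = 39110/(19 + 4) - 21318/42682 = 39110/23 - 21318*1/42682 = 39110*(1/23) - 10659/21341 = 39110/23 - 10659/21341 = 834401353/490843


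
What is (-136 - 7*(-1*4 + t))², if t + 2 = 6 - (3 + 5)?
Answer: 6400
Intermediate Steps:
t = -4 (t = -2 + (6 - (3 + 5)) = -2 + (6 - 1*8) = -2 + (6 - 8) = -2 - 2 = -4)
(-136 - 7*(-1*4 + t))² = (-136 - 7*(-1*4 - 4))² = (-136 - 7*(-4 - 4))² = (-136 - 7*(-8))² = (-136 + 56)² = (-80)² = 6400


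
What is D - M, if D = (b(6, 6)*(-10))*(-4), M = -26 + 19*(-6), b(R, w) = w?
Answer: 380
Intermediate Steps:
M = -140 (M = -26 - 114 = -140)
D = 240 (D = (6*(-10))*(-4) = -60*(-4) = 240)
D - M = 240 - 1*(-140) = 240 + 140 = 380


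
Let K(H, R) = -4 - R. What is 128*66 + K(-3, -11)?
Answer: 8455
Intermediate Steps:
128*66 + K(-3, -11) = 128*66 + (-4 - 1*(-11)) = 8448 + (-4 + 11) = 8448 + 7 = 8455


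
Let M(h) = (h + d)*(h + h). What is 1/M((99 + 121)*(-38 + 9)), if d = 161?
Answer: 1/79354440 ≈ 1.2602e-8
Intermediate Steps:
M(h) = 2*h*(161 + h) (M(h) = (h + 161)*(h + h) = (161 + h)*(2*h) = 2*h*(161 + h))
1/M((99 + 121)*(-38 + 9)) = 1/(2*((99 + 121)*(-38 + 9))*(161 + (99 + 121)*(-38 + 9))) = 1/(2*(220*(-29))*(161 + 220*(-29))) = 1/(2*(-6380)*(161 - 6380)) = 1/(2*(-6380)*(-6219)) = 1/79354440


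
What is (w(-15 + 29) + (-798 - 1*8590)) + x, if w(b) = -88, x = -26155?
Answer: -35631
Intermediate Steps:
(w(-15 + 29) + (-798 - 1*8590)) + x = (-88 + (-798 - 1*8590)) - 26155 = (-88 + (-798 - 8590)) - 26155 = (-88 - 9388) - 26155 = -9476 - 26155 = -35631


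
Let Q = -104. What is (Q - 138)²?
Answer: 58564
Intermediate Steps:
(Q - 138)² = (-104 - 138)² = (-242)² = 58564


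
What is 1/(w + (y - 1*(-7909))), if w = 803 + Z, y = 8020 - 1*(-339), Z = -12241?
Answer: 1/4830 ≈ 0.00020704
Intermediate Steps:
y = 8359 (y = 8020 + 339 = 8359)
w = -11438 (w = 803 - 12241 = -11438)
1/(w + (y - 1*(-7909))) = 1/(-11438 + (8359 - 1*(-7909))) = 1/(-11438 + (8359 + 7909)) = 1/(-11438 + 16268) = 1/4830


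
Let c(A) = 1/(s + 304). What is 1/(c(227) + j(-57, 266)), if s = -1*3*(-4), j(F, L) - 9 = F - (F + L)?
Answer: -316/81211 ≈ -0.0038911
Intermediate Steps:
j(F, L) = 9 - L (j(F, L) = 9 + (F - (F + L)) = 9 + (F + (-F - L)) = 9 - L)
s = 12 (s = -3*(-4) = 12)
c(A) = 1/316 (c(A) = 1/(12 + 304) = 1/316)
1/(c(227) + j(-57, 266)) = 1/(1/316 + (9 - 1*266)) = 1/(1/316 + (9 - 266)) = 1/(1/316 - 257) = 1/(-81211/316) = -316/81211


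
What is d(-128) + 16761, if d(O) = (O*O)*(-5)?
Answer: -65159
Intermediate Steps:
d(O) = -5*O² (d(O) = O²*(-5) = -5*O²)
d(-128) + 16761 = -5*(-128)² + 16761 = -5*16384 + 16761 = -81920 + 16761 = -65159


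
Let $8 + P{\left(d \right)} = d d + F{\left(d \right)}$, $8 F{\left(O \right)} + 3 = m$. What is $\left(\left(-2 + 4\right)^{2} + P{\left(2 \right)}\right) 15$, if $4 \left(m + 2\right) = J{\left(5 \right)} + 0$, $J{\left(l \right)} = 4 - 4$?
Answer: $- \frac{75}{8} \approx -9.375$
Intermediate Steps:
$J{\left(l \right)} = 0$
$m = -2$ ($m = -2 + \frac{0 + 0}{4} = -2 + \frac{1}{4} \cdot 0 = -2 + 0 = -2$)
$F{\left(O \right)} = - \frac{5}{8}$ ($F{\left(O \right)} = - \frac{3}{8} + \frac{1}{8} \left(-2\right) = - \frac{3}{8} - \frac{1}{4} = - \frac{5}{8}$)
$P{\left(d \right)} = - \frac{69}{8} + d^{2}$ ($P{\left(d \right)} = -8 + \left(d d - \frac{5}{8}\right) = -8 + \left(d^{2} - \frac{5}{8}\right) = -8 + \left(- \frac{5}{8} + d^{2}\right) = - \frac{69}{8} + d^{2}$)
$\left(\left(-2 + 4\right)^{2} + P{\left(2 \right)}\right) 15 = \left(\left(-2 + 4\right)^{2} - \left(\frac{69}{8} - 2^{2}\right)\right) 15 = \left(2^{2} + \left(- \frac{69}{8} + 4\right)\right) 15 = \left(4 - \frac{37}{8}\right) 15 = \left(- \frac{5}{8}\right) 15 = - \frac{75}{8}$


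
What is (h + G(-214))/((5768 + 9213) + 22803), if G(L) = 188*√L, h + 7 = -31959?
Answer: -15983/18892 + 47*I*√214/9446 ≈ -0.84602 + 0.072788*I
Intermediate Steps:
h = -31966 (h = -7 - 31959 = -31966)
(h + G(-214))/((5768 + 9213) + 22803) = (-31966 + 188*√(-214))/((5768 + 9213) + 22803) = (-31966 + 188*(I*√214))/(14981 + 22803) = (-31966 + 188*I*√214)/37784 = (-31966 + 188*I*√214)*(1/37784) = -15983/18892 + 47*I*√214/9446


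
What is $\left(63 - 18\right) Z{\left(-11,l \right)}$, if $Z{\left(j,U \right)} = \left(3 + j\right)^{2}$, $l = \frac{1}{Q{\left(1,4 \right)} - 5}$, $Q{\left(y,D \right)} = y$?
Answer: $2880$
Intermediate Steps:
$l = - \frac{1}{4}$ ($l = \frac{1}{1 - 5} = \frac{1}{-4} = - \frac{1}{4} \approx -0.25$)
$\left(63 - 18\right) Z{\left(-11,l \right)} = \left(63 - 18\right) \left(3 - 11\right)^{2} = 45 \left(-8\right)^{2} = 45 \cdot 64 = 2880$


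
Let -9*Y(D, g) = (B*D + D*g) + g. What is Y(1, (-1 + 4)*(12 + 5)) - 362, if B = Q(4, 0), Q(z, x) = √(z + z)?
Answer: -1120/3 - 2*√2/9 ≈ -373.65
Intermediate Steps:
Q(z, x) = √2*√z (Q(z, x) = √(2*z) = √2*√z)
B = 2*√2 (B = √2*√4 = √2*2 = 2*√2 ≈ 2.8284)
Y(D, g) = -g/9 - 2*D*√2/9 - D*g/9 (Y(D, g) = -(((2*√2)*D + D*g) + g)/9 = -((2*D*√2 + D*g) + g)/9 = -((D*g + 2*D*√2) + g)/9 = -(g + D*g + 2*D*√2)/9 = -g/9 - 2*D*√2/9 - D*g/9)
Y(1, (-1 + 4)*(12 + 5)) - 362 = (-(-1 + 4)*(12 + 5)/9 - 2/9*1*√2 - ⅑*1*(-1 + 4)*(12 + 5)) - 362 = (-17/3 - 2*√2/9 - ⅑*1*3*17) - 362 = (-⅑*51 - 2*√2/9 - ⅑*1*51) - 362 = (-17/3 - 2*√2/9 - 17/3) - 362 = (-34/3 - 2*√2/9) - 362 = -1120/3 - 2*√2/9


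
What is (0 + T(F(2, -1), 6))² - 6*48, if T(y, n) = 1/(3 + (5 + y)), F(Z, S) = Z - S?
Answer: -34847/121 ≈ -287.99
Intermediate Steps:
T(y, n) = 1/(8 + y)
(0 + T(F(2, -1), 6))² - 6*48 = (0 + 1/(8 + (2 - 1*(-1))))² - 6*48 = (0 + 1/(8 + (2 + 1)))² - 288 = (0 + 1/(8 + 3))² - 288 = (0 + 1/11)² - 288 = (1/11)² - 288 = 1/121 - 288 = -34847/121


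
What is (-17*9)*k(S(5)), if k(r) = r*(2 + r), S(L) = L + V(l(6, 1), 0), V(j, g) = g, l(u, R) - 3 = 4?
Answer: -5355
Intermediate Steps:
l(u, R) = 7 (l(u, R) = 3 + 4 = 7)
S(L) = L (S(L) = L + 0 = L)
(-17*9)*k(S(5)) = (-17*9)*(5*(2 + 5)) = -765*7 = -153*35 = -5355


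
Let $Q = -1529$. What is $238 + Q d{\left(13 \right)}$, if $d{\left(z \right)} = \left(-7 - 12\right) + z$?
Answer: $9412$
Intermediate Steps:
$d{\left(z \right)} = -19 + z$
$238 + Q d{\left(13 \right)} = 238 - 1529 \left(-19 + 13\right) = 238 - -9174 = 238 + 9174 = 9412$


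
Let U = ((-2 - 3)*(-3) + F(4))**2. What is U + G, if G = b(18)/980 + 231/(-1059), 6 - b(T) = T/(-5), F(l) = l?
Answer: 156015336/432425 ≈ 360.79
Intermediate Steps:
b(T) = 6 + T/5 (b(T) = 6 - T/(-5) = 6 - T*(-1)/5 = 6 - (-1)*T/5 = 6 + T/5)
G = -90089/432425 (G = (6 + (1/5)*18)/980 + 231/(-1059) = (6 + 18/5)*(1/980) + 231*(-1/1059) = (48/5)*(1/980) - 77/353 = 12/1225 - 77/353 = -90089/432425 ≈ -0.20833)
U = 361 (U = ((-2 - 3)*(-3) + 4)**2 = (-5*(-3) + 4)**2 = (15 + 4)**2 = 19**2 = 361)
U + G = 361 - 90089/432425 = 156015336/432425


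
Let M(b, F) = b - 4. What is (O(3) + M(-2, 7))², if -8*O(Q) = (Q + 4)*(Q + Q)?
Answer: 2025/16 ≈ 126.56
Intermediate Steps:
M(b, F) = -4 + b
O(Q) = -Q*(4 + Q)/4 (O(Q) = -(Q + 4)*(Q + Q)/8 = -(4 + Q)*2*Q/8 = -Q*(4 + Q)/4)
(O(3) + M(-2, 7))² = (-¼*3*(4 + 3) + (-4 - 2))² = (-¼*3*7 - 6)² = (-21/4 - 6)² = (-45/4)² = 2025/16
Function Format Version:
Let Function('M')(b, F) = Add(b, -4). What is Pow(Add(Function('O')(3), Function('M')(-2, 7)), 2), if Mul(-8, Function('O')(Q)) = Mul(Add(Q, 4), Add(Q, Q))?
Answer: Rational(2025, 16) ≈ 126.56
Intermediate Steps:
Function('M')(b, F) = Add(-4, b)
Function('O')(Q) = Mul(Rational(-1, 4), Q, Add(4, Q)) (Function('O')(Q) = Mul(Rational(-1, 8), Mul(Add(Q, 4), Add(Q, Q))) = Mul(Rational(-1, 8), Mul(Add(4, Q), Mul(2, Q))) = Mul(Rational(-1, 8), Mul(2, Q, Add(4, Q))) = Mul(Rational(-1, 4), Q, Add(4, Q)))
Pow(Add(Function('O')(3), Function('M')(-2, 7)), 2) = Pow(Add(Mul(Rational(-1, 4), 3, Add(4, 3)), Add(-4, -2)), 2) = Pow(Add(Mul(Rational(-1, 4), 3, 7), -6), 2) = Pow(Add(Rational(-21, 4), -6), 2) = Pow(Rational(-45, 4), 2) = Rational(2025, 16)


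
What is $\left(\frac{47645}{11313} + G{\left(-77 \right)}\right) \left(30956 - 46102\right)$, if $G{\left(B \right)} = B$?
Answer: $\frac{12472064576}{11313} \approx 1.1025 \cdot 10^{6}$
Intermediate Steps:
$\left(\frac{47645}{11313} + G{\left(-77 \right)}\right) \left(30956 - 46102\right) = \left(\frac{47645}{11313} - 77\right) \left(30956 - 46102\right) = \left(47645 \cdot \frac{1}{11313} - 77\right) \left(-15146\right) = \left(\frac{47645}{11313} - 77\right) \left(-15146\right) = \left(- \frac{823456}{11313}\right) \left(-15146\right) = \frac{12472064576}{11313}$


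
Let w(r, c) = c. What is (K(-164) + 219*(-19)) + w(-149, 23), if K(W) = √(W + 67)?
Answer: -4138 + I*√97 ≈ -4138.0 + 9.8489*I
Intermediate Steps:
K(W) = √(67 + W)
(K(-164) + 219*(-19)) + w(-149, 23) = (√(67 - 164) + 219*(-19)) + 23 = (√(-97) - 4161) + 23 = (I*√97 - 4161) + 23 = (-4161 + I*√97) + 23 = -4138 + I*√97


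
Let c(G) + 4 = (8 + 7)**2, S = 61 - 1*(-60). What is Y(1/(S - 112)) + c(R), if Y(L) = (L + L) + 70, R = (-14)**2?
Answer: 2621/9 ≈ 291.22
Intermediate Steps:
S = 121 (S = 61 + 60 = 121)
R = 196
Y(L) = 70 + 2*L (Y(L) = 2*L + 70 = 70 + 2*L)
c(G) = 221 (c(G) = -4 + (8 + 7)**2 = -4 + 15**2 = -4 + 225 = 221)
Y(1/(S - 112)) + c(R) = (70 + 2/(121 - 112)) + 221 = (70 + 2/9) + 221 = 632/9 + 221 = 2621/9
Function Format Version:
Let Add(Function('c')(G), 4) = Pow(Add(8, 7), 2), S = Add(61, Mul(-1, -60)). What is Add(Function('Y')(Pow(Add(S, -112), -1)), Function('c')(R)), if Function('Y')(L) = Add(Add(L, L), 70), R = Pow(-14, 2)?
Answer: Rational(2621, 9) ≈ 291.22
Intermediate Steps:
S = 121 (S = Add(61, 60) = 121)
R = 196
Function('Y')(L) = Add(70, Mul(2, L)) (Function('Y')(L) = Add(Mul(2, L), 70) = Add(70, Mul(2, L)))
Function('c')(G) = 221 (Function('c')(G) = Add(-4, Pow(Add(8, 7), 2)) = Add(-4, Pow(15, 2)) = Add(-4, 225) = 221)
Add(Function('Y')(Pow(Add(S, -112), -1)), Function('c')(R)) = Add(Add(70, Mul(2, Pow(Add(121, -112), -1))), 221) = Add(Add(70, Mul(2, Pow(9, -1))), 221) = Add(Add(70, Mul(2, Rational(1, 9))), 221) = Add(Add(70, Rational(2, 9)), 221) = Add(Rational(632, 9), 221) = Rational(2621, 9)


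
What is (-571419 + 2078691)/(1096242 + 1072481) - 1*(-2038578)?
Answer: 4421112503166/2168723 ≈ 2.0386e+6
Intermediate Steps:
(-571419 + 2078691)/(1096242 + 1072481) - 1*(-2038578) = 1507272/2168723 + 2038578 = 4421112503166/2168723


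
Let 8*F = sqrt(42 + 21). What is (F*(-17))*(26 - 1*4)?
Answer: -561*sqrt(7)/4 ≈ -371.07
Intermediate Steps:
F = 3*sqrt(7)/8 (F = sqrt(42 + 21)/8 = sqrt(63)/8 = (3*sqrt(7))/8 = 3*sqrt(7)/8 ≈ 0.99216)
(F*(-17))*(26 - 1*4) = ((3*sqrt(7)/8)*(-17))*(26 - 1*4) = (-51*sqrt(7)/8)*(26 - 4) = -51*sqrt(7)/8*22 = -561*sqrt(7)/4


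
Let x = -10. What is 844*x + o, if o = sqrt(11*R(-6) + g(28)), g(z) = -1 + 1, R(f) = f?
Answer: -8440 + I*sqrt(66) ≈ -8440.0 + 8.124*I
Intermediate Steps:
g(z) = 0
o = I*sqrt(66) (o = sqrt(11*(-6) + 0) = sqrt(-66 + 0) = sqrt(-66) = I*sqrt(66) ≈ 8.124*I)
844*x + o = 844*(-10) + I*sqrt(66) = -8440 + I*sqrt(66)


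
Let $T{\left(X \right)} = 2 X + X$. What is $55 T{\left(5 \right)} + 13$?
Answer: $838$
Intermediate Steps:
$T{\left(X \right)} = 3 X$
$55 T{\left(5 \right)} + 13 = 55 \cdot 3 \cdot 5 + 13 = 55 \cdot 15 + 13 = 825 + 13 = 838$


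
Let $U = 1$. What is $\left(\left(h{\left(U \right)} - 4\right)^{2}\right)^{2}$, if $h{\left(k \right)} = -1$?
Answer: $625$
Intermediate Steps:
$\left(\left(h{\left(U \right)} - 4\right)^{2}\right)^{2} = \left(\left(-1 - 4\right)^{2}\right)^{2} = \left(\left(-5\right)^{2}\right)^{2} = 25^{2} = 625$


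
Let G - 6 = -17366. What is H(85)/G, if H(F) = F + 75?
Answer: -2/217 ≈ -0.0092166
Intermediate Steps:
G = -17360 (G = 6 - 17366 = -17360)
H(F) = 75 + F
H(85)/G = (75 + 85)/(-17360) = 160*(-1/17360) = -2/217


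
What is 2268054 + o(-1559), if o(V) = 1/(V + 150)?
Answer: 3195688085/1409 ≈ 2.2681e+6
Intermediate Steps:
o(V) = 1/(150 + V)
2268054 + o(-1559) = 2268054 + 1/(150 - 1559) = 2268054 + 1/(-1409) = 2268054 - 1/1409 = 3195688085/1409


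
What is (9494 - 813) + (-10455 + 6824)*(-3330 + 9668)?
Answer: -23004597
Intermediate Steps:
(9494 - 813) + (-10455 + 6824)*(-3330 + 9668) = 8681 - 3631*6338 = 8681 - 23013278 = -23004597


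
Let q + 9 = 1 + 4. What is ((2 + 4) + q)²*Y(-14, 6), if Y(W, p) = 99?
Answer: 396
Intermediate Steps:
q = -4 (q = -9 + (1 + 4) = -9 + 5 = -4)
((2 + 4) + q)²*Y(-14, 6) = ((2 + 4) - 4)²*99 = (6 - 4)²*99 = 2²*99 = 4*99 = 396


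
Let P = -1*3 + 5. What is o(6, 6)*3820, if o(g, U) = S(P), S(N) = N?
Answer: 7640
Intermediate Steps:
P = 2 (P = -3 + 5 = 2)
o(g, U) = 2
o(6, 6)*3820 = 2*3820 = 7640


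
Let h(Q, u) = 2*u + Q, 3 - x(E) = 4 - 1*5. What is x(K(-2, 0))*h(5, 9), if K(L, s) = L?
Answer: 92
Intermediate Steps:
x(E) = 4 (x(E) = 3 - (4 - 1*5) = 3 - (4 - 5) = 3 - 1*(-1) = 3 + 1 = 4)
h(Q, u) = Q + 2*u
x(K(-2, 0))*h(5, 9) = 4*(5 + 2*9) = 4*(5 + 18) = 4*23 = 92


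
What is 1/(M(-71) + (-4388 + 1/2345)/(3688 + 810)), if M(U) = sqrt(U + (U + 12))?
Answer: -108535477658790/14569199651732881 - 111256295796100*I*sqrt(130)/14569199651732881 ≈ -0.0074496 - 0.087068*I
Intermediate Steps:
M(U) = sqrt(12 + 2*U) (M(U) = sqrt(U + (12 + U)) = sqrt(12 + 2*U))
1/(M(-71) + (-4388 + 1/2345)/(3688 + 810)) = 1/(sqrt(12 + 2*(-71)) + (-4388 + 1/2345)/(3688 + 810)) = 1/(sqrt(12 - 142) + (-4388 + 1/2345)/4498) = 1/(sqrt(-130) - 10289859/2345*1/4498) = 1/(I*sqrt(130) - 10289859/10547810) = 1/(-10289859/10547810 + I*sqrt(130))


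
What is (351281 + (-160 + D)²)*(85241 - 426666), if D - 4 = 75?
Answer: -122176204850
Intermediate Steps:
D = 79 (D = 4 + 75 = 79)
(351281 + (-160 + D)²)*(85241 - 426666) = (351281 + (-160 + 79)²)*(85241 - 426666) = (351281 + (-81)²)*(-341425) = (351281 + 6561)*(-341425) = 357842*(-341425) = -122176204850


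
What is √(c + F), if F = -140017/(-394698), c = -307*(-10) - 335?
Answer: √426131372572806/394698 ≈ 52.301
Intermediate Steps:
c = 2735 (c = 3070 - 335 = 2735)
F = 140017/394698 (F = -140017*(-1/394698) = 140017/394698 ≈ 0.35474)
√(c + F) = √(2735 + 140017/394698) = √(1079639047/394698) = √426131372572806/394698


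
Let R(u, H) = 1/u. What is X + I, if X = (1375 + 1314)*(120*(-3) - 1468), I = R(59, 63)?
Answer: -290014027/59 ≈ -4.9155e+6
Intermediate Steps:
I = 1/59 ≈ 0.016949
X = -4915492 (X = 2689*(-360 - 1468) = 2689*(-1828) = -4915492)
X + I = -4915492 + 1/59 = -290014027/59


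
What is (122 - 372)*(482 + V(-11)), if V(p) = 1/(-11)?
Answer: -1325250/11 ≈ -1.2048e+5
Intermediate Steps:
V(p) = -1/11
(122 - 372)*(482 + V(-11)) = (122 - 372)*(482 - 1/11) = -250*5301/11 = -1325250/11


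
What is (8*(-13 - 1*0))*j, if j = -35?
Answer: 3640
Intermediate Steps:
(8*(-13 - 1*0))*j = (8*(-13 - 1*0))*(-35) = (8*(-13 + 0))*(-35) = (8*(-13))*(-35) = -104*(-35) = 3640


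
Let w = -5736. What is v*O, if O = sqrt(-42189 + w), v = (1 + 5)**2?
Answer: 540*I*sqrt(213) ≈ 7881.0*I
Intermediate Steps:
v = 36 (v = 6**2 = 36)
O = 15*I*sqrt(213) (O = sqrt(-42189 - 5736) = sqrt(-47925) = 15*I*sqrt(213) ≈ 218.92*I)
v*O = 36*(15*I*sqrt(213)) = 540*I*sqrt(213)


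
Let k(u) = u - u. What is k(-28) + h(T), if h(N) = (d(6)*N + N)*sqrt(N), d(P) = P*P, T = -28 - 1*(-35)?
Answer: 259*sqrt(7) ≈ 685.25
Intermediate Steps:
k(u) = 0
T = 7 (T = -28 + 35 = 7)
d(P) = P**2
h(N) = 37*N**(3/2) (h(N) = (6**2*N + N)*sqrt(N) = (36*N + N)*sqrt(N) = (37*N)*sqrt(N) = 37*N**(3/2))
k(-28) + h(T) = 0 + 37*7**(3/2) = 0 + 37*(7*sqrt(7)) = 0 + 259*sqrt(7) = 259*sqrt(7)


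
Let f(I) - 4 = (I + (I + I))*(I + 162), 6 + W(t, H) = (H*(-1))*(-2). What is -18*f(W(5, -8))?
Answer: 166248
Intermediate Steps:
W(t, H) = -6 + 2*H (W(t, H) = -6 + (H*(-1))*(-2) = -6 - H*(-2) = -6 + 2*H)
f(I) = 4 + 3*I*(162 + I) (f(I) = 4 + (I + (I + I))*(I + 162) = 4 + (I + 2*I)*(162 + I) = 4 + (3*I)*(162 + I) = 4 + 3*I*(162 + I))
-18*f(W(5, -8)) = -18*(4 + 3*(-6 + 2*(-8))² + 486*(-6 + 2*(-8))) = -18*(4 + 3*(-6 - 16)² + 486*(-6 - 16)) = -18*(4 + 3*(-22)² + 486*(-22)) = -18*(4 + 3*484 - 10692) = -18*(4 + 1452 - 10692) = -18*(-9236) = 166248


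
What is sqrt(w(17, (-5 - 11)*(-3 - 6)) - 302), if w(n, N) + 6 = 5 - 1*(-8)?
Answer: I*sqrt(295) ≈ 17.176*I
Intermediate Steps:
w(n, N) = 7 (w(n, N) = -6 + (5 - 1*(-8)) = -6 + (5 + 8) = -6 + 13 = 7)
sqrt(w(17, (-5 - 11)*(-3 - 6)) - 302) = sqrt(7 - 302) = sqrt(-295) = I*sqrt(295)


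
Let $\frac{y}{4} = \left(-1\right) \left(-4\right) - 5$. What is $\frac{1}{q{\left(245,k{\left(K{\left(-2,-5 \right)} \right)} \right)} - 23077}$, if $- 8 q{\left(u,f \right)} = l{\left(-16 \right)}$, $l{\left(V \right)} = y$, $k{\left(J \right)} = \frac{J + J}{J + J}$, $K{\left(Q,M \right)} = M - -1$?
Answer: $- \frac{2}{46153} \approx -4.3334 \cdot 10^{-5}$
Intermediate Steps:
$K{\left(Q,M \right)} = 1 + M$ ($K{\left(Q,M \right)} = M + 1 = 1 + M$)
$k{\left(J \right)} = 1$ ($k{\left(J \right)} = \frac{2 J}{2 J} = 2 J \frac{1}{2 J} = 1$)
$y = -4$ ($y = 4 \left(\left(-1\right) \left(-4\right) - 5\right) = 4 \left(4 - 5\right) = 4 \left(-1\right) = -4$)
$l{\left(V \right)} = -4$
$q{\left(u,f \right)} = \frac{1}{2}$ ($q{\left(u,f \right)} = \left(- \frac{1}{8}\right) \left(-4\right) = \frac{1}{2}$)
$\frac{1}{q{\left(245,k{\left(K{\left(-2,-5 \right)} \right)} \right)} - 23077} = \frac{1}{\frac{1}{2} - 23077} = \frac{1}{- \frac{46153}{2}} = - \frac{2}{46153}$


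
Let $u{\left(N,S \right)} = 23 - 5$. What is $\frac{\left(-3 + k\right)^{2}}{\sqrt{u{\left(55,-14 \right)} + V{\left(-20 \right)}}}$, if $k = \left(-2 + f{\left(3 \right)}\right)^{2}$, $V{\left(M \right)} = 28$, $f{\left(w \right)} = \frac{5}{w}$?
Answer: $\frac{338 \sqrt{46}}{1863} \approx 1.2305$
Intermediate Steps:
$u{\left(N,S \right)} = 18$
$k = \frac{1}{9}$ ($k = \left(-2 + \frac{5}{3}\right)^{2} = \left(- \frac{1}{3}\right)^{2} = \frac{1}{9} \approx 0.11111$)
$\frac{\left(-3 + k\right)^{2}}{\sqrt{u{\left(55,-14 \right)} + V{\left(-20 \right)}}} = \frac{\left(-3 + \frac{1}{9}\right)^{2}}{\sqrt{18 + 28}} = \frac{\left(- \frac{26}{9}\right)^{2}}{\sqrt{46}} = \frac{676 \frac{\sqrt{46}}{46}}{81} = \frac{338 \sqrt{46}}{1863}$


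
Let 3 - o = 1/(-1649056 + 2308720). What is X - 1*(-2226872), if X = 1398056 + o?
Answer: 2391236483183/659664 ≈ 3.6249e+6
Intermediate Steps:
o = 1978991/659664 (o = 3 - 1/(-1649056 + 2308720) = 3 - 1/659664 = 1978991/659664 ≈ 3.0000)
X = 922249192175/659664 (X = 1398056 + 1978991/659664 = 922249192175/659664 ≈ 1.3981e+6)
X - 1*(-2226872) = 922249192175/659664 - 1*(-2226872) = 922249192175/659664 + 2226872 = 2391236483183/659664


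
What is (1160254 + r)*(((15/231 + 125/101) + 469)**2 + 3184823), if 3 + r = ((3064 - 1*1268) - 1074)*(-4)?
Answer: 238418192755688793208/60481729 ≈ 3.9420e+12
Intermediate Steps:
r = -2891 (r = -3 + ((3064 - 1*1268) - 1074)*(-4) = -3 + ((3064 - 1268) - 1074)*(-4) = -3 + (1796 - 1074)*(-4) = -3 + 722*(-4) = -3 - 2888 = -2891)
(1160254 + r)*(((15/231 + 125/101) + 469)**2 + 3184823) = (1160254 - 2891)*(((15/231 + 125/101) + 469)**2 + 3184823) = 1157363*(((15*(1/231) + 125*(1/101)) + 469)**2 + 3184823) = 1157363*(((5/77 + 125/101) + 469)**2 + 3184823) = 1157363*((10130/7777 + 469)**2 + 3184823) = 1157363*((3657543/7777)**2 + 3184823) = 1157363*(13377620796849/60481729 + 3184823) = 1157363*(206001222395816/60481729) = 238418192755688793208/60481729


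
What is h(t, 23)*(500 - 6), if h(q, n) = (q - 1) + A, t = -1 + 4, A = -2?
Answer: 0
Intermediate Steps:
t = 3
h(q, n) = -3 + q (h(q, n) = (q - 1) - 2 = (-1 + q) - 2 = -3 + q)
h(t, 23)*(500 - 6) = (-3 + 3)*(500 - 6) = 0*494 = 0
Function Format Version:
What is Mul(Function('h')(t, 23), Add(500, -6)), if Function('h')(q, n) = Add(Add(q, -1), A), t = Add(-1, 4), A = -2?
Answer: 0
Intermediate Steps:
t = 3
Function('h')(q, n) = Add(-3, q) (Function('h')(q, n) = Add(Add(q, -1), -2) = Add(Add(-1, q), -2) = Add(-3, q))
Mul(Function('h')(t, 23), Add(500, -6)) = Mul(Add(-3, 3), Add(500, -6)) = Mul(0, 494) = 0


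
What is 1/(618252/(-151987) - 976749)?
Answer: -151987/148453768515 ≈ -1.0238e-6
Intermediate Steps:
1/(618252/(-151987) - 976749) = 1/(618252*(-1/151987) - 976749) = 1/(-618252/151987 - 976749) = 1/(-148453768515/151987) = -151987/148453768515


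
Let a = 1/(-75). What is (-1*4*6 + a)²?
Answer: 3243601/5625 ≈ 576.64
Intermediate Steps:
a = -1/75 ≈ -0.013333
(-1*4*6 + a)² = (-1*4*6 - 1/75)² = (-4*6 - 1/75)² = (-24 - 1/75)² = (-1801/75)² = 3243601/5625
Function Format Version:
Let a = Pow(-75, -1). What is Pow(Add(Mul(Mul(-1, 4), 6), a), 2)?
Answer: Rational(3243601, 5625) ≈ 576.64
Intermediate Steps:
a = Rational(-1, 75) ≈ -0.013333
Pow(Add(Mul(Mul(-1, 4), 6), a), 2) = Pow(Add(Mul(Mul(-1, 4), 6), Rational(-1, 75)), 2) = Pow(Add(Mul(-4, 6), Rational(-1, 75)), 2) = Pow(Add(-24, Rational(-1, 75)), 2) = Pow(Rational(-1801, 75), 2) = Rational(3243601, 5625)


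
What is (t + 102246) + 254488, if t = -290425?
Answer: 66309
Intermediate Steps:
(t + 102246) + 254488 = (-290425 + 102246) + 254488 = -188179 + 254488 = 66309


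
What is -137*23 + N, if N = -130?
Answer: -3281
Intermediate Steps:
-137*23 + N = -137*23 - 130 = -3151 - 130 = -3281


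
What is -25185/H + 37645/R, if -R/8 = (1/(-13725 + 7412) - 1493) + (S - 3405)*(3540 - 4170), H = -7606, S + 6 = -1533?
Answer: 395804044919069/119589454713840 ≈ 3.3097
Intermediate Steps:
S = -1539 (S = -6 - 1533 = -1539)
R = -157230416400/6313 (R = -8*((1/(-13725 + 7412) - 1493) + (-1539 - 3405)*(3540 - 4170)) = -8*((1/(-6313) - 1493) - 4944*(-630)) = -8*((-1/6313 - 1493) + 3114720) = -8*(-9425310/6313 + 3114720) = -8*19653802050/6313 = -157230416400/6313 ≈ -2.4906e+7)
-25185/H + 37645/R = -25185/(-7606) + 37645/(-157230416400/6313) = -25185*(-1/7606) + 37645*(-6313/157230416400) = 25185/7606 - 47530577/31446083280 = 395804044919069/119589454713840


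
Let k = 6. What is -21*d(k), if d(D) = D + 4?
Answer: -210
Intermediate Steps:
d(D) = 4 + D
-21*d(k) = -21*(4 + 6) = -21*10 = -210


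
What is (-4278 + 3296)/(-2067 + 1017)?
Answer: 491/525 ≈ 0.93524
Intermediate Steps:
(-4278 + 3296)/(-2067 + 1017) = -982/(-1050) = -982*(-1/1050) = 491/525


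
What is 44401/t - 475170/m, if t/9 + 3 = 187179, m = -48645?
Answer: 379491095/38745432 ≈ 9.7945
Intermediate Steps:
t = 1684584 (t = -27 + 9*187179 = -27 + 1684611 = 1684584)
44401/t - 475170/m = 44401/1684584 - 475170/(-48645) = 44401*(1/1684584) - 475170*(-1/48645) = 44401/1684584 + 674/69 = 379491095/38745432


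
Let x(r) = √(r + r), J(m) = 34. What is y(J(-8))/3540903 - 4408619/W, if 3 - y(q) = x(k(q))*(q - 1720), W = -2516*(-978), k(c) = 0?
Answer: -5203494953671/2904305295048 ≈ -1.7916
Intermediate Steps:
x(r) = √2*√r (x(r) = √(2*r) = √2*√r)
W = 2460648
y(q) = 3 (y(q) = 3 - √2*√0*(q - 1720) = 3 - √2*0*(-1720 + q) = 3 - 0*(-1720 + q) = 3 - 1*0 = 3 + 0 = 3)
y(J(-8))/3540903 - 4408619/W = 3/3540903 - 4408619/2460648 = 3*(1/3540903) - 4408619*1/2460648 = 1/1180301 - 4408619/2460648 = -5203494953671/2904305295048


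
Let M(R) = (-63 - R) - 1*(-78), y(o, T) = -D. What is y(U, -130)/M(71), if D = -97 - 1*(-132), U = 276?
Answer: 5/8 ≈ 0.62500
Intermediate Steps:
D = 35 (D = -97 + 132 = 35)
y(o, T) = -35 (y(o, T) = -1*35 = -35)
M(R) = 15 - R (M(R) = (-63 - R) + 78 = 15 - R)
y(U, -130)/M(71) = -35/(15 - 1*71) = -35/(15 - 71) = -35/(-56) = -35*(-1/56) = 5/8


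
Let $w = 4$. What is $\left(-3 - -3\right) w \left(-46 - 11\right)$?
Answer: $0$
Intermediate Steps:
$\left(-3 - -3\right) w \left(-46 - 11\right) = \left(-3 - -3\right) 4 \left(-46 - 11\right) = \left(-3 + 3\right) 4 \left(-57\right) = 0 \cdot 4 \left(-57\right) = 0 \left(-57\right) = 0$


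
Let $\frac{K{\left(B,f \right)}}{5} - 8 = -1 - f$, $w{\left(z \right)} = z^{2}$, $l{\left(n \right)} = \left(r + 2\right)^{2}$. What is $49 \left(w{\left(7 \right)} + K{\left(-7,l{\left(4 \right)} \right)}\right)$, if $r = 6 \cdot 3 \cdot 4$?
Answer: $-1337504$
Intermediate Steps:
$r = 72$ ($r = 18 \cdot 4 = 72$)
$l{\left(n \right)} = 5476$ ($l{\left(n \right)} = \left(72 + 2\right)^{2} = 74^{2} = 5476$)
$K{\left(B,f \right)} = 35 - 5 f$ ($K{\left(B,f \right)} = 40 + 5 \left(-1 - f\right) = 40 - \left(5 + 5 f\right) = 35 - 5 f$)
$49 \left(w{\left(7 \right)} + K{\left(-7,l{\left(4 \right)} \right)}\right) = 49 \left(7^{2} + \left(35 - 27380\right)\right) = 49 \left(49 + \left(35 - 27380\right)\right) = 49 \left(49 - 27345\right) = 49 \left(-27296\right) = -1337504$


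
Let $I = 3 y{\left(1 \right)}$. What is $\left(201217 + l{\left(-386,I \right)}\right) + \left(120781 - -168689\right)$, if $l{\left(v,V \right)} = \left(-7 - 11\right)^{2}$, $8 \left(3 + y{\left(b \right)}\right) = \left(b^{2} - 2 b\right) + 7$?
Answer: $491011$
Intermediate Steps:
$y{\left(b \right)} = - \frac{17}{8} - \frac{b}{4} + \frac{b^{2}}{8}$ ($y{\left(b \right)} = -3 + \frac{\left(b^{2} - 2 b\right) + 7}{8} = -3 + \frac{7 + b^{2} - 2 b}{8} = -3 + \left(\frac{7}{8} - \frac{b}{4} + \frac{b^{2}}{8}\right) = - \frac{17}{8} - \frac{b}{4} + \frac{b^{2}}{8}$)
$I = - \frac{27}{4}$ ($I = 3 \left(- \frac{17}{8} - \frac{1}{4} + \frac{1^{2}}{8}\right) = 3 \left(- \frac{17}{8} - \frac{1}{4} + \frac{1}{8} \cdot 1\right) = 3 \left(- \frac{17}{8} - \frac{1}{4} + \frac{1}{8}\right) = 3 \left(- \frac{9}{4}\right) = - \frac{27}{4} \approx -6.75$)
$l{\left(v,V \right)} = 324$ ($l{\left(v,V \right)} = \left(-18\right)^{2} = 324$)
$\left(201217 + l{\left(-386,I \right)}\right) + \left(120781 - -168689\right) = \left(201217 + 324\right) + \left(120781 - -168689\right) = 201541 + \left(120781 + 168689\right) = 201541 + 289470 = 491011$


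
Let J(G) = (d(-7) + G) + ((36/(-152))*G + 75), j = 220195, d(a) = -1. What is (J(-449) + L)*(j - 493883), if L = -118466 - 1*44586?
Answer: 849279180140/19 ≈ 4.4699e+10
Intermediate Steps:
L = -163052 (L = -118466 - 44586 = -163052)
J(G) = 74 + 29*G/38 (J(G) = (-1 + G) + ((36/(-152))*G + 75) = (-1 + G) + ((36*(-1/152))*G + 75) = (-1 + G) + (-9*G/38 + 75) = (-1 + G) + (75 - 9*G/38) = 74 + 29*G/38)
(J(-449) + L)*(j - 493883) = ((74 + (29/38)*(-449)) - 163052)*(220195 - 493883) = ((74 - 13021/38) - 163052)*(-273688) = (-10209/38 - 163052)*(-273688) = -6206185/38*(-273688) = 849279180140/19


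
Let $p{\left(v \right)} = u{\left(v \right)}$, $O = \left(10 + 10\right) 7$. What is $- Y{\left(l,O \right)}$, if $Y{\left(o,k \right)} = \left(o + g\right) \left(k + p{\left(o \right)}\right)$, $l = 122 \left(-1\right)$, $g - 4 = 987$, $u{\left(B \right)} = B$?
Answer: $-15642$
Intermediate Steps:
$g = 991$ ($g = 4 + 987 = 991$)
$l = -122$
$O = 140$ ($O = 20 \cdot 7 = 140$)
$p{\left(v \right)} = v$
$Y{\left(o,k \right)} = \left(991 + o\right) \left(k + o\right)$ ($Y{\left(o,k \right)} = \left(o + 991\right) \left(k + o\right) = \left(991 + o\right) \left(k + o\right)$)
$- Y{\left(l,O \right)} = - (\left(-122\right)^{2} + 991 \cdot 140 + 991 \left(-122\right) + 140 \left(-122\right)) = - (14884 + 138740 - 120902 - 17080) = \left(-1\right) 15642 = -15642$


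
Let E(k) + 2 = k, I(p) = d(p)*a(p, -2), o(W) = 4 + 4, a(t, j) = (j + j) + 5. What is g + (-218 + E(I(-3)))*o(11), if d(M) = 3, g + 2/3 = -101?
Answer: -5513/3 ≈ -1837.7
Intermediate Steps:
g = -305/3 (g = -2/3 - 101 = -305/3 ≈ -101.67)
a(t, j) = 5 + 2*j (a(t, j) = 2*j + 5 = 5 + 2*j)
o(W) = 8
I(p) = 3 (I(p) = 3*(5 + 2*(-2)) = 3*(5 - 4) = 3*1 = 3)
E(k) = -2 + k
g + (-218 + E(I(-3)))*o(11) = -305/3 + (-218 + (-2 + 3))*8 = -305/3 + (-218 + 1)*8 = -305/3 - 217*8 = -305/3 - 1736 = -5513/3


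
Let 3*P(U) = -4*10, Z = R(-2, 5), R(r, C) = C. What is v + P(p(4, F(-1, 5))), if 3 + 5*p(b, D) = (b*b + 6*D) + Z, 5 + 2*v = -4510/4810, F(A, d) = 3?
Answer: -23524/1443 ≈ -16.302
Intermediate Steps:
Z = 5
v = -1428/481 (v = -5/2 + (-4510/4810)/2 = -5/2 + (-4510*1/4810)/2 = -5/2 + (½)*(-451/481) = -5/2 - 451/962 = -1428/481 ≈ -2.9688)
p(b, D) = ⅖ + b²/5 + 6*D/5 (p(b, D) = -⅗ + ((b*b + 6*D) + 5)/5 = -⅗ + ((b² + 6*D) + 5)/5 = -⅗ + (5 + b² + 6*D)/5 = -⅗ + (1 + b²/5 + 6*D/5) = ⅖ + b²/5 + 6*D/5)
P(U) = -40/3 (P(U) = (-4*10)/3 = (⅓)*(-40) = -40/3)
v + P(p(4, F(-1, 5))) = -1428/481 - 40/3 = -23524/1443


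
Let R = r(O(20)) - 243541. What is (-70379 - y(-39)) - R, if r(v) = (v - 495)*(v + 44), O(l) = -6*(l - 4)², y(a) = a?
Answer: -2857051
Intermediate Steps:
O(l) = -6*(-4 + l)²
r(v) = (-495 + v)*(44 + v)
R = 2786711 (R = (-21780 + (-6*(-4 + 20)²)² - (-2706)*(-4 + 20)²) - 243541 = (-21780 + (-6*16²)² - (-2706)*16²) - 243541 = (-21780 + (-6*256)² - (-2706)*256) - 243541 = (-21780 + (-1536)² - 451*(-1536)) - 243541 = (-21780 + 2359296 + 692736) - 243541 = 3030252 - 243541 = 2786711)
(-70379 - y(-39)) - R = (-70379 - 1*(-39)) - 1*2786711 = (-70379 + 39) - 2786711 = -70340 - 2786711 = -2857051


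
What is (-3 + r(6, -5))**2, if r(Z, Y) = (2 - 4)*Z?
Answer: 225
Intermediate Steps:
r(Z, Y) = -2*Z
(-3 + r(6, -5))**2 = (-3 - 2*6)**2 = (-3 - 12)**2 = (-15)**2 = 225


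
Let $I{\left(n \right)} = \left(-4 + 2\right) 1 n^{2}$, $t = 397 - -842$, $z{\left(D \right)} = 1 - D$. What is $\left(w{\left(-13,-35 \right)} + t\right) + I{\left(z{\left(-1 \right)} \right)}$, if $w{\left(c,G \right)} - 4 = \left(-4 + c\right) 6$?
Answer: $1133$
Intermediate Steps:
$w{\left(c,G \right)} = -20 + 6 c$ ($w{\left(c,G \right)} = 4 + \left(-4 + c\right) 6 = 4 + \left(-24 + 6 c\right) = -20 + 6 c$)
$t = 1239$ ($t = 397 + 842 = 1239$)
$I{\left(n \right)} = - 2 n^{2}$ ($I{\left(n \right)} = \left(-2\right) 1 n^{2} = - 2 n^{2}$)
$\left(w{\left(-13,-35 \right)} + t\right) + I{\left(z{\left(-1 \right)} \right)} = \left(\left(-20 + 6 \left(-13\right)\right) + 1239\right) - 2 \left(1 - -1\right)^{2} = \left(\left(-20 - 78\right) + 1239\right) - 2 \left(1 + 1\right)^{2} = \left(-98 + 1239\right) - 2 \cdot 2^{2} = 1141 - 8 = 1133$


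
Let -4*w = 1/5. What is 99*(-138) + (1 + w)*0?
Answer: -13662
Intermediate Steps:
w = -1/20 (w = -¼/5 = -¼*⅕ = -1/20 ≈ -0.050000)
99*(-138) + (1 + w)*0 = 99*(-138) + (1 - 1/20)*0 = -13662 + (19/20)*0 = -13662 + 0 = -13662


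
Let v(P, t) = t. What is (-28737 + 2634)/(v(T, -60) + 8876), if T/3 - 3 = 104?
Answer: -26103/8816 ≈ -2.9609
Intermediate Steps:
T = 321 (T = 9 + 3*104 = 9 + 312 = 321)
(-28737 + 2634)/(v(T, -60) + 8876) = (-28737 + 2634)/(-60 + 8876) = -26103/8816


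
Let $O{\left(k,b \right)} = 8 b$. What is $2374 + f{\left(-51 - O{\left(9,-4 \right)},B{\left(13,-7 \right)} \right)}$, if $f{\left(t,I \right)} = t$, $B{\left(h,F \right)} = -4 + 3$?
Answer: $2355$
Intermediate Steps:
$B{\left(h,F \right)} = -1$
$2374 + f{\left(-51 - O{\left(9,-4 \right)},B{\left(13,-7 \right)} \right)} = 2374 - \left(51 + 8 \left(-4\right)\right) = 2374 - 19 = 2355$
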